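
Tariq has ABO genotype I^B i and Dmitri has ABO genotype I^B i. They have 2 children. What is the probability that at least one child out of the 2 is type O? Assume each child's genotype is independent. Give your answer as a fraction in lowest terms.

ABO cross I^B i × I^B i → 1/4 O, 3/4 B.
So P(type O) = 1/4 per child.
P(none) = (3/4)^2 = 9/16; P(at least one) = 1 − 9/16 = 7/16.

7/16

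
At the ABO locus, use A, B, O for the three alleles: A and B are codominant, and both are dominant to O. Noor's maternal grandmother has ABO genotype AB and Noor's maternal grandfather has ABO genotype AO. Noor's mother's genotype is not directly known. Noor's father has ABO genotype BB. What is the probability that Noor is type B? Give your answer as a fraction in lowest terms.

1/2

Noor's mother's ABO genotype from AB × AO: 1/4 AA, 1/4 AB, 1/4 AO, 1/4 BO.
Crossing each possibility with the father BB and summing P(type B): 1/4·0 + 1/4·1/2 + 1/4·1/2 + 1/4·1 = 1/2.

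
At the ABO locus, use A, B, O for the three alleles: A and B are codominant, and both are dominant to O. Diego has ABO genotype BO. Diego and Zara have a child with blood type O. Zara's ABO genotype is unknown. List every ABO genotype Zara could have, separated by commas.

AO, BO, OO

For each candidate genotype of Zara, check whether crossing it with BO can produce every observed child phenotype.
  AA → possible child types {A, AB} ✗
  AB → possible child types {A, B, AB} ✗
  AO → possible child types {O, A, B, AB} ✓
  BB → possible child types {B} ✗
  BO → possible child types {O, B} ✓
  OO → possible child types {O, B} ✓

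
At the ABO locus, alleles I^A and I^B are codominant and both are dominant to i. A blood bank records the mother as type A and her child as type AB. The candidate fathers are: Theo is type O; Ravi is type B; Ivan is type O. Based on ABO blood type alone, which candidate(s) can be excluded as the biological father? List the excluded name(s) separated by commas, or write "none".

A candidate is excluded only if no genotype consistent with his phenotype could produce a type AB child with a type A mother.
Theo (type O): no genotype consistent with that phenotype can produce a type-AB child with a type-A mother.
Ivan (type O): no genotype consistent with that phenotype can produce a type-AB child with a type-A mother.

Theo, Ivan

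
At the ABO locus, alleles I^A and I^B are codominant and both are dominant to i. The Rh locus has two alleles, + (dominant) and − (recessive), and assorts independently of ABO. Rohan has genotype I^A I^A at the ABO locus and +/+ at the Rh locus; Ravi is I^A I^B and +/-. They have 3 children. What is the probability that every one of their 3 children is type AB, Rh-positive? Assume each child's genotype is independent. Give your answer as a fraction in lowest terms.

ABO cross I^A I^A × I^A I^B → 1/2 A, 1/2 AB.
Rh cross +/+ × +/- → 1 Rh+; so P(type AB, Rh-positive) = 1/2 × 1 = 1/2 per child.
All 3 independent: (1/2)^3 = 1/8.

1/8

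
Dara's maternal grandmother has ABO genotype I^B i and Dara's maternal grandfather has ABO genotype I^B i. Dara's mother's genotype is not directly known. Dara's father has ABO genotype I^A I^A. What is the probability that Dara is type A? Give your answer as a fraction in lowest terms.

Dara's mother's ABO genotype from I^B i × I^B i: 1/4 I^B I^B, 1/2 I^B i, 1/4 i i.
Crossing each possibility with the father I^A I^A and summing P(type A): 1/4·0 + 1/2·1/2 + 1/4·1 = 1/2.

1/2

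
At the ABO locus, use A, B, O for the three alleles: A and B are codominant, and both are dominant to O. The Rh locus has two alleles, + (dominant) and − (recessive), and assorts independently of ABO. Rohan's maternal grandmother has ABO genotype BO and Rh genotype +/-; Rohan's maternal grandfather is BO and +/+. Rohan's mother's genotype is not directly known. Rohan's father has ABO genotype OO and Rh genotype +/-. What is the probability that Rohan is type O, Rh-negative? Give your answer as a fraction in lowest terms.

Rohan's mother's ABO genotype from BO × BO: 1/4 BB, 1/2 BO, 1/4 OO.
Crossing each possibility with the father OO and summing P(type O): 1/4·0 + 1/2·1/2 + 1/4·1 = 1/2.
Similarly for Rh via the mother's Rh distribution: P(Rh-) = 1/8.
Independent loci: 1/2 × 1/8 = 1/16.

1/16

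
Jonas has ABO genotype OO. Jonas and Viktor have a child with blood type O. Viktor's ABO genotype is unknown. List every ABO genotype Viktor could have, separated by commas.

For each candidate genotype of Viktor, check whether crossing it with OO can produce every observed child phenotype.
  AA → possible child types {A} ✗
  AB → possible child types {A, B} ✗
  AO → possible child types {O, A} ✓
  BB → possible child types {B} ✗
  BO → possible child types {O, B} ✓
  OO → possible child types {O} ✓

AO, BO, OO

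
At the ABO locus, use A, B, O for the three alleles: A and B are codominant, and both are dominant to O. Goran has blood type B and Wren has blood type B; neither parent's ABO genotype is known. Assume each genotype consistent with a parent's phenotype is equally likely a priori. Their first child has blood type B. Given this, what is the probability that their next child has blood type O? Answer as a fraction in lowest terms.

1/20

Possible genotypes: Goran ∈ {BB, BO}; Wren ∈ {BB, BO}.
Weight each parental genotype pair by prior × P(type-B child):
  BB × BB: posterior weight 4/15; P(next child type O) = 0.
  BB × BO: posterior weight 4/15; P(next child type O) = 0.
  BO × BB: posterior weight 4/15; P(next child type O) = 0.
  BO × BO: posterior weight 1/5; P(next child type O) = 1/4.
Weighted sum = 1/20.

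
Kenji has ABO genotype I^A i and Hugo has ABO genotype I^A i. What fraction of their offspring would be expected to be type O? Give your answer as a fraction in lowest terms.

ABO cross I^A i × I^A i → offspring phenotypes: 1/4 O, 3/4 A.
So P(type O) = 1/4.

1/4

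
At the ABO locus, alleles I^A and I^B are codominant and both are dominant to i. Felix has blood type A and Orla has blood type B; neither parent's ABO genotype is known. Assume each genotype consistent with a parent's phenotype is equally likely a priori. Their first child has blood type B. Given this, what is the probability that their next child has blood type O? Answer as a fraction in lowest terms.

Possible genotypes: Felix ∈ {I^A I^A, I^A i}; Orla ∈ {I^B I^B, I^B i}.
Weight each parental genotype pair by prior × P(type-B child):
  I^A i × I^B I^B: posterior weight 2/3; P(next child type O) = 0.
  I^A i × I^B i: posterior weight 1/3; P(next child type O) = 1/4.
Weighted sum = 1/12.

1/12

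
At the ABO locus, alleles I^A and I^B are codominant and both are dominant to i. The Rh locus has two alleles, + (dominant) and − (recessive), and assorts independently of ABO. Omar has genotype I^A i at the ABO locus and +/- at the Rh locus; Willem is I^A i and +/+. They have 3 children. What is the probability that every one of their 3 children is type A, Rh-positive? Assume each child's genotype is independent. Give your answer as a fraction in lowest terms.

27/64

ABO cross I^A i × I^A i → 1/4 O, 3/4 A.
Rh cross +/- × +/+ → 1 Rh+; so P(type A, Rh-positive) = 3/4 × 1 = 3/4 per child.
All 3 independent: (3/4)^3 = 27/64.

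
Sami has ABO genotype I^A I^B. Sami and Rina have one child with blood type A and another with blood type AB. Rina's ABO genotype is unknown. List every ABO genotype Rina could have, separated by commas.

I^A I^A, I^A I^B, I^A i, I^B i

For each candidate genotype of Rina, check whether crossing it with I^A I^B can produce every observed child phenotype.
  I^A I^A → possible child types {A, AB} ✓
  I^A I^B → possible child types {A, B, AB} ✓
  I^A i → possible child types {A, B, AB} ✓
  I^B I^B → possible child types {B, AB} ✗
  I^B i → possible child types {A, B, AB} ✓
  i i → possible child types {A, B} ✗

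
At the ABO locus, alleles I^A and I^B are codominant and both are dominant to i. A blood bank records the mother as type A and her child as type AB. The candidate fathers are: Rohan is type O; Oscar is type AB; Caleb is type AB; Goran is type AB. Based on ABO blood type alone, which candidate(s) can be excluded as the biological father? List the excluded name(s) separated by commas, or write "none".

Rohan

A candidate is excluded only if no genotype consistent with his phenotype could produce a type AB child with a type A mother.
Rohan (type O): no genotype consistent with that phenotype can produce a type-AB child with a type-A mother.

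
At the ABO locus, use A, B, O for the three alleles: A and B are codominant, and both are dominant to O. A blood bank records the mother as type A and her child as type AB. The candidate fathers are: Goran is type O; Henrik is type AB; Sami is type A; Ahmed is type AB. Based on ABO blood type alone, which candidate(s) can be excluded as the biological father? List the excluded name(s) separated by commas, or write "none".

A candidate is excluded only if no genotype consistent with his phenotype could produce a type AB child with a type A mother.
Goran (type O): no genotype consistent with that phenotype can produce a type-AB child with a type-A mother.
Sami (type A): no genotype consistent with that phenotype can produce a type-AB child with a type-A mother.

Goran, Sami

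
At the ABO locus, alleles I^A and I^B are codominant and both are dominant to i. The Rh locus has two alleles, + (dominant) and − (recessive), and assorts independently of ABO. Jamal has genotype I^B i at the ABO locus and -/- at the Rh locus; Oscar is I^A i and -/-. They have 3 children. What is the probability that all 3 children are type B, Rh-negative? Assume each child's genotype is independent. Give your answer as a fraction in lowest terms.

1/64

ABO cross I^B i × I^A i → 1/4 O, 1/4 A, 1/4 B, 1/4 AB.
Rh cross -/- × -/- → 1 Rh-; so P(type B, Rh-negative) = 1/4 × 1 = 1/4 per child.
All 3 independent: (1/4)^3 = 1/64.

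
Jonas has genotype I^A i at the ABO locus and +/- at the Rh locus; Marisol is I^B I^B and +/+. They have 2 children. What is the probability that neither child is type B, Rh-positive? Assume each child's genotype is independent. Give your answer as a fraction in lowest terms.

1/4

ABO cross I^A i × I^B I^B → 1/2 B, 1/2 AB.
Rh cross +/- × +/+ → 1 Rh+; so P(type B, Rh-positive) = 1/2 × 1 = 1/2 per child.
P(not type B, Rh-positive) = 1/2 for one child; (1/2)^2 = 1/4.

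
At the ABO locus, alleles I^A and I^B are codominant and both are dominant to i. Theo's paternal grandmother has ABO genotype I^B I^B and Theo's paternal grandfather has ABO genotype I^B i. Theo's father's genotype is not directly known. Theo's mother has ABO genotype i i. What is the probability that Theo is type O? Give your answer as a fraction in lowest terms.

1/4

Theo's father's ABO genotype from I^B I^B × I^B i: 1/2 I^B I^B, 1/2 I^B i.
Crossing each possibility with the mother i i and summing P(type O): 1/2·0 + 1/2·1/2 = 1/4.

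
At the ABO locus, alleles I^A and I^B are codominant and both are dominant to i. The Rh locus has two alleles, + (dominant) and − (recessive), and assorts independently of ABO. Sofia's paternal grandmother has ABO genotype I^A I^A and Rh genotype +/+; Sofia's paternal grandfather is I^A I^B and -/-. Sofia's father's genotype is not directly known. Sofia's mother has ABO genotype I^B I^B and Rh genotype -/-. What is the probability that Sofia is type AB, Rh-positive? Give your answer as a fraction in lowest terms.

Sofia's father's ABO genotype from I^A I^A × I^A I^B: 1/2 I^A I^A, 1/2 I^A I^B.
Crossing each possibility with the mother I^B I^B and summing P(type AB): 1/2·1 + 1/2·1/2 = 3/4.
Similarly for Rh via the father's Rh distribution: P(Rh+) = 1/2.
Independent loci: 3/4 × 1/2 = 3/8.

3/8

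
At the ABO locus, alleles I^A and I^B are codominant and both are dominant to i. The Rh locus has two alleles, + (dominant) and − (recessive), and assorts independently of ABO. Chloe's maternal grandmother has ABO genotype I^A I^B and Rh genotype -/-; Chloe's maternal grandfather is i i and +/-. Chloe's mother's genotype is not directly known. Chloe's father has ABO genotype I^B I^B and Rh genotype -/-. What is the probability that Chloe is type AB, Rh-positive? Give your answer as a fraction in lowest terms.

1/16

Chloe's mother's ABO genotype from I^A I^B × i i: 1/2 I^A i, 1/2 I^B i.
Crossing each possibility with the father I^B I^B and summing P(type AB): 1/2·1/2 + 1/2·0 = 1/4.
Similarly for Rh via the mother's Rh distribution: P(Rh+) = 1/4.
Independent loci: 1/4 × 1/4 = 1/16.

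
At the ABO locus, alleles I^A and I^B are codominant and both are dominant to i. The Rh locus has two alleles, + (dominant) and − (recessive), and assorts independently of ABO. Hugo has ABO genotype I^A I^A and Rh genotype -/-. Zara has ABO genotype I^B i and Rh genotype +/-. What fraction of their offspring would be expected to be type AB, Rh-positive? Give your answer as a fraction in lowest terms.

1/4

ABO cross I^A I^A × I^B i → offspring phenotypes: 1/2 A, 1/2 AB.
Rh cross -/- × +/- → 1/2 Rh+, 1/2 Rh-.
Independent loci: P(type AB, Rh-positive) = 1/2 × 1/2 = 1/4.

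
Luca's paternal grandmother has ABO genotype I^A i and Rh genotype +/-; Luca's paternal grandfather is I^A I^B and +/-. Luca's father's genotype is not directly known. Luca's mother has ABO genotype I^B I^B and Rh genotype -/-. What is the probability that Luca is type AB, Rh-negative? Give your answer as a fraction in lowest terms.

1/4

Luca's father's ABO genotype from I^A i × I^A I^B: 1/4 I^A I^A, 1/4 I^A I^B, 1/4 I^A i, 1/4 I^B i.
Crossing each possibility with the mother I^B I^B and summing P(type AB): 1/4·1 + 1/4·1/2 + 1/4·1/2 + 1/4·0 = 1/2.
Similarly for Rh via the father's Rh distribution: P(Rh-) = 1/2.
Independent loci: 1/2 × 1/2 = 1/4.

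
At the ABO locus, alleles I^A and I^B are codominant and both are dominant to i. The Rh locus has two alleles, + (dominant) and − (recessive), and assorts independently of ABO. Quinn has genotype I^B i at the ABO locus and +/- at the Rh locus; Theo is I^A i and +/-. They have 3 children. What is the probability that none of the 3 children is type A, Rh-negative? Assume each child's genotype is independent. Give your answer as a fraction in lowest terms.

ABO cross I^B i × I^A i → 1/4 O, 1/4 A, 1/4 B, 1/4 AB.
Rh cross +/- × +/- → 3/4 Rh+, 1/4 Rh-; so P(type A, Rh-negative) = 1/4 × 1/4 = 1/16 per child.
P(not type A, Rh-negative) = 15/16 for one child; (15/16)^3 = 3375/4096.

3375/4096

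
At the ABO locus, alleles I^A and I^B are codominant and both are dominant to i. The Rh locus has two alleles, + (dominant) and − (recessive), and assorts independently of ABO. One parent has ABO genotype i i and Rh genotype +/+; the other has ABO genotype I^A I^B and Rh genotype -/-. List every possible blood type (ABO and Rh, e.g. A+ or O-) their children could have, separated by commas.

A+, B+

Gametes from i i × I^A I^B give offspring ABO genotypes I^A i, I^B i, i.e. phenotypes A, B.
Rh cross +/+ × -/- → phenotypes Rh+.
Combining independently: A+, B+.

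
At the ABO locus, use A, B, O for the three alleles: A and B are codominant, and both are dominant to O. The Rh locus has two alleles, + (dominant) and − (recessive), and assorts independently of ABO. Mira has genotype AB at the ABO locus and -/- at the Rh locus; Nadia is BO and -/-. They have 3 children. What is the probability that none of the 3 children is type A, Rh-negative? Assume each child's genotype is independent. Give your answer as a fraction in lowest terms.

27/64

ABO cross AB × BO → 1/4 A, 1/2 B, 1/4 AB.
Rh cross -/- × -/- → 1 Rh-; so P(type A, Rh-negative) = 1/4 × 1 = 1/4 per child.
P(not type A, Rh-negative) = 3/4 for one child; (3/4)^3 = 27/64.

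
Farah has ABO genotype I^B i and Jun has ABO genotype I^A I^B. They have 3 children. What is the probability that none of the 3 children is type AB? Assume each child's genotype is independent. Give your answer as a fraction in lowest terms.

ABO cross I^B i × I^A I^B → 1/4 A, 1/2 B, 1/4 AB.
So P(type AB) = 1/4 per child.
P(not type AB) = 3/4 for one child; (3/4)^3 = 27/64.

27/64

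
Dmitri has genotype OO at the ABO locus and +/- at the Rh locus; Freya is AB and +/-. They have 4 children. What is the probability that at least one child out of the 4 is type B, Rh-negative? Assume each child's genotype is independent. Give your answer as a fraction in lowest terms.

1695/4096

ABO cross OO × AB → 1/2 A, 1/2 B.
Rh cross +/- × +/- → 3/4 Rh+, 1/4 Rh-; so P(type B, Rh-negative) = 1/2 × 1/4 = 1/8 per child.
P(none) = (7/8)^4 = 2401/4096; P(at least one) = 1 − 2401/4096 = 1695/4096.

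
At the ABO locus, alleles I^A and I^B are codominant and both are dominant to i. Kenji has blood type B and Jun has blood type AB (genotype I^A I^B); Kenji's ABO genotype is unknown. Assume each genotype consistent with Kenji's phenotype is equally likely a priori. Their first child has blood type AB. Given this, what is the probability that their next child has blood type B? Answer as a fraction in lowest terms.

Possible genotypes: Kenji ∈ {I^B I^B, I^B i}; Jun ∈ {I^A I^B}.
Weight each parental genotype pair by prior × P(type-AB child):
  I^B I^B × I^A I^B: posterior weight 2/3; P(next child type B) = 1/2.
  I^B i × I^A I^B: posterior weight 1/3; P(next child type B) = 1/2.
Weighted sum = 1/2.

1/2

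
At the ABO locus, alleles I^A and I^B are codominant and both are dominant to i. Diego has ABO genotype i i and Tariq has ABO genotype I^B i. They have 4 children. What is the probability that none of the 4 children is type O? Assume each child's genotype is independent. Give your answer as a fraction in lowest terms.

1/16

ABO cross i i × I^B i → 1/2 O, 1/2 B.
So P(type O) = 1/2 per child.
P(not type O) = 1/2 for one child; (1/2)^4 = 1/16.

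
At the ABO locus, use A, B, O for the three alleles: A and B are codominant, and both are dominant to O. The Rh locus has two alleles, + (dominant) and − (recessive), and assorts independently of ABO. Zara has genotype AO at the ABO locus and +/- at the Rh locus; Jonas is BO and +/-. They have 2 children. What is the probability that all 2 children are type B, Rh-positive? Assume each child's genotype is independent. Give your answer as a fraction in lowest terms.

ABO cross AO × BO → 1/4 O, 1/4 A, 1/4 B, 1/4 AB.
Rh cross +/- × +/- → 3/4 Rh+, 1/4 Rh-; so P(type B, Rh-positive) = 1/4 × 3/4 = 3/16 per child.
All 2 independent: (3/16)^2 = 9/256.

9/256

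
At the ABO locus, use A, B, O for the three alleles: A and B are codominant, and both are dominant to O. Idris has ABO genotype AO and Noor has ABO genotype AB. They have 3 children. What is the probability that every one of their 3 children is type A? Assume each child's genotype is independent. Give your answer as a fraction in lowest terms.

ABO cross AO × AB → 1/2 A, 1/4 B, 1/4 AB.
So P(type A) = 1/2 per child.
All 3 independent: (1/2)^3 = 1/8.

1/8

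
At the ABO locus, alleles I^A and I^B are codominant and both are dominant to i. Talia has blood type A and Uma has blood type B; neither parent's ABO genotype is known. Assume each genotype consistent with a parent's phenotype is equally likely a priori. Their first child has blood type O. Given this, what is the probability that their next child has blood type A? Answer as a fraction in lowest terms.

Possible genotypes: Talia ∈ {I^A I^A, I^A i}; Uma ∈ {I^B I^B, I^B i}.
Weight each parental genotype pair by prior × P(type-O child):
  I^A i × I^B i: posterior weight 1; P(next child type A) = 1/4.
Weighted sum = 1/4.

1/4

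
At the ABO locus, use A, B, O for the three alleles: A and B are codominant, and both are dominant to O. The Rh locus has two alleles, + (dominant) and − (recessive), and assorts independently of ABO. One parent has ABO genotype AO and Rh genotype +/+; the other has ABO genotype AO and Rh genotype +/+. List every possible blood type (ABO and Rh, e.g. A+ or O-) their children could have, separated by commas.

Gametes from AO × AO give offspring ABO genotypes AA, AO, OO, i.e. phenotypes O, A.
Rh cross +/+ × +/+ → phenotypes Rh+.
Combining independently: O+, A+.

O+, A+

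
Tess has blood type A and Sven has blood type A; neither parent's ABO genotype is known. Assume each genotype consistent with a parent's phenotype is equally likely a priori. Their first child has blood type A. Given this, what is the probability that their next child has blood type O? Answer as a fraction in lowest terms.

Possible genotypes: Tess ∈ {AA, AO}; Sven ∈ {AA, AO}.
Weight each parental genotype pair by prior × P(type-A child):
  AA × AA: posterior weight 4/15; P(next child type O) = 0.
  AA × AO: posterior weight 4/15; P(next child type O) = 0.
  AO × AA: posterior weight 4/15; P(next child type O) = 0.
  AO × AO: posterior weight 1/5; P(next child type O) = 1/4.
Weighted sum = 1/20.

1/20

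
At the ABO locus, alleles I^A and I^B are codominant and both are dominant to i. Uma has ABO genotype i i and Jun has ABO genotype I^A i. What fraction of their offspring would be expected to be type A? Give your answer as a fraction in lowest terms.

ABO cross i i × I^A i → offspring phenotypes: 1/2 O, 1/2 A.
So P(type A) = 1/2.

1/2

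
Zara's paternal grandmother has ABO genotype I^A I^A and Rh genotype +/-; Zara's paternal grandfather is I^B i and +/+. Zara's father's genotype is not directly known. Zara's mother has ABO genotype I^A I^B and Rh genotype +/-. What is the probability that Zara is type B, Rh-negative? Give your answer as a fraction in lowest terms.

1/32

Zara's father's ABO genotype from I^A I^A × I^B i: 1/2 I^A I^B, 1/2 I^A i.
Crossing each possibility with the mother I^A I^B and summing P(type B): 1/2·1/4 + 1/2·1/4 = 1/4.
Similarly for Rh via the father's Rh distribution: P(Rh-) = 1/8.
Independent loci: 1/4 × 1/8 = 1/32.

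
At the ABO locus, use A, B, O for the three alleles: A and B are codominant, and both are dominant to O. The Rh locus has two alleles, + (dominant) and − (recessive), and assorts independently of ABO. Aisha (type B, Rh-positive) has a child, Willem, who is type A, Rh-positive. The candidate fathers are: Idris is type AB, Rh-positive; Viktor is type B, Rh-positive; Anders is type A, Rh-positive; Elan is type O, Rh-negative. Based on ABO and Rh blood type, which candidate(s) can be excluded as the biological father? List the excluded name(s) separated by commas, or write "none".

A candidate is excluded only if no genotype consistent with his phenotype could produce a type A, Rh-positive child with a type B, Rh-positive mother.
Viktor (type B, Rh+): no genotype consistent with that phenotype can produce a type-A Rh+ child with a type-B mother.
Elan (type O, Rh-): no genotype consistent with that phenotype can produce a type-A Rh+ child with a type-B mother.

Viktor, Elan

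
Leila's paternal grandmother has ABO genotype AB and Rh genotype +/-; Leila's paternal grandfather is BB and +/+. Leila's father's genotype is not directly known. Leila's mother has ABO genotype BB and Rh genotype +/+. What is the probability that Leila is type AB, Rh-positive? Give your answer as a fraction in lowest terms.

1/4

Leila's father's ABO genotype from AB × BB: 1/2 AB, 1/2 BB.
Crossing each possibility with the mother BB and summing P(type AB): 1/2·1/2 + 1/2·0 = 1/4.
Similarly for Rh via the father's Rh distribution: P(Rh+) = 1.
Independent loci: 1/4 × 1 = 1/4.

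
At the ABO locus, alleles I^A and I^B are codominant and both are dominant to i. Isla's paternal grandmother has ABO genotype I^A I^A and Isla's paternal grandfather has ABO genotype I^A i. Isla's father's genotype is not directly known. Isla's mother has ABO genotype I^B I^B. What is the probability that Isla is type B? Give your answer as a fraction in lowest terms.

1/4

Isla's father's ABO genotype from I^A I^A × I^A i: 1/2 I^A I^A, 1/2 I^A i.
Crossing each possibility with the mother I^B I^B and summing P(type B): 1/2·0 + 1/2·1/2 = 1/4.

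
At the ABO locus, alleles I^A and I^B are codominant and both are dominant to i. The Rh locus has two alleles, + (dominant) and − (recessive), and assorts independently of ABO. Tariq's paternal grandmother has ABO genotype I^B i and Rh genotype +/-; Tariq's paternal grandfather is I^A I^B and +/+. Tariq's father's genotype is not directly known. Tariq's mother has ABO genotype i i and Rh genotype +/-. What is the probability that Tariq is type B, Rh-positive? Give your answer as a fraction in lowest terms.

7/16

Tariq's father's ABO genotype from I^B i × I^A I^B: 1/4 I^A I^B, 1/4 I^A i, 1/4 I^B I^B, 1/4 I^B i.
Crossing each possibility with the mother i i and summing P(type B): 1/4·1/2 + 1/4·0 + 1/4·1 + 1/4·1/2 = 1/2.
Similarly for Rh via the father's Rh distribution: P(Rh+) = 7/8.
Independent loci: 1/2 × 7/8 = 7/16.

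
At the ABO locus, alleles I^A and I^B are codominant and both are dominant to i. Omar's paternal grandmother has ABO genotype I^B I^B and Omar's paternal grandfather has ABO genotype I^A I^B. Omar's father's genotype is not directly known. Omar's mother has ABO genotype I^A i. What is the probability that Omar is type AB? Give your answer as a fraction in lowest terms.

3/8

Omar's father's ABO genotype from I^B I^B × I^A I^B: 1/2 I^A I^B, 1/2 I^B I^B.
Crossing each possibility with the mother I^A i and summing P(type AB): 1/2·1/4 + 1/2·1/2 = 3/8.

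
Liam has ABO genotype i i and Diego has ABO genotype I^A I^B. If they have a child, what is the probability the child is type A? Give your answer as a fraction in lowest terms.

1/2

ABO cross i i × I^A I^B → offspring phenotypes: 1/2 A, 1/2 B.
So P(type A) = 1/2.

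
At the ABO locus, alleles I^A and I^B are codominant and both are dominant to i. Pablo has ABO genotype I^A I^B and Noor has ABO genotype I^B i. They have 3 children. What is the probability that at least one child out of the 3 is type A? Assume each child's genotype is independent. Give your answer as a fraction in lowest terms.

37/64

ABO cross I^A I^B × I^B i → 1/4 A, 1/2 B, 1/4 AB.
So P(type A) = 1/4 per child.
P(none) = (3/4)^3 = 27/64; P(at least one) = 1 − 27/64 = 37/64.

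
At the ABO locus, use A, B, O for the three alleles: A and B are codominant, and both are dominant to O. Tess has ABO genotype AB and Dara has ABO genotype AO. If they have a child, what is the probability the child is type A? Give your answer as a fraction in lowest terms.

ABO cross AB × AO → offspring phenotypes: 1/2 A, 1/4 B, 1/4 AB.
So P(type A) = 1/2.

1/2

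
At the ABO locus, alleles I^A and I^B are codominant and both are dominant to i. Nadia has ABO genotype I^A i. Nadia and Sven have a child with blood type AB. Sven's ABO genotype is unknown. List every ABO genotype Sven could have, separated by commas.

For each candidate genotype of Sven, check whether crossing it with I^A i can produce every observed child phenotype.
  I^A I^A → possible child types {A} ✗
  I^A I^B → possible child types {A, B, AB} ✓
  I^A i → possible child types {O, A} ✗
  I^B I^B → possible child types {B, AB} ✓
  I^B i → possible child types {O, A, B, AB} ✓
  i i → possible child types {O, A} ✗

I^A I^B, I^B I^B, I^B i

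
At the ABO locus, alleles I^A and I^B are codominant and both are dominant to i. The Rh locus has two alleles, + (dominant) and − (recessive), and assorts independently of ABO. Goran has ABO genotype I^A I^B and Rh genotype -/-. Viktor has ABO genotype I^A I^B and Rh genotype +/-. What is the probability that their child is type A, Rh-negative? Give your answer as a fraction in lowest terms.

1/8

ABO cross I^A I^B × I^A I^B → offspring phenotypes: 1/4 A, 1/4 B, 1/2 AB.
Rh cross -/- × +/- → 1/2 Rh+, 1/2 Rh-.
Independent loci: P(type A, Rh-negative) = 1/4 × 1/2 = 1/8.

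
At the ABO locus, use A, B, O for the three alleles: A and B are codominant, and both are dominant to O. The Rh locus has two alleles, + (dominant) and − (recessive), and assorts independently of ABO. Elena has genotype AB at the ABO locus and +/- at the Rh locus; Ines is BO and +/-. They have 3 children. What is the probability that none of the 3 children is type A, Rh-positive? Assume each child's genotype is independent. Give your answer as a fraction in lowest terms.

ABO cross AB × BO → 1/4 A, 1/2 B, 1/4 AB.
Rh cross +/- × +/- → 3/4 Rh+, 1/4 Rh-; so P(type A, Rh-positive) = 1/4 × 3/4 = 3/16 per child.
P(not type A, Rh-positive) = 13/16 for one child; (13/16)^3 = 2197/4096.

2197/4096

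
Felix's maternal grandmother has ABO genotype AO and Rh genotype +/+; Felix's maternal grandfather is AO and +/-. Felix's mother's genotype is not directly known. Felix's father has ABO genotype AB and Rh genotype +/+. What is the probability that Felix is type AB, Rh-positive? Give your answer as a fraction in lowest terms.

1/4

Felix's mother's ABO genotype from AO × AO: 1/4 AA, 1/2 AO, 1/4 OO.
Crossing each possibility with the father AB and summing P(type AB): 1/4·1/2 + 1/2·1/4 + 1/4·0 = 1/4.
Similarly for Rh via the mother's Rh distribution: P(Rh+) = 1.
Independent loci: 1/4 × 1 = 1/4.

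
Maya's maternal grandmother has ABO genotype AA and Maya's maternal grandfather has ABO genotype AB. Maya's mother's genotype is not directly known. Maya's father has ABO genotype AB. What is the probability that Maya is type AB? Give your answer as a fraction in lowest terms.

1/2

Maya's mother's ABO genotype from AA × AB: 1/2 AA, 1/2 AB.
Crossing each possibility with the father AB and summing P(type AB): 1/2·1/2 + 1/2·1/2 = 1/2.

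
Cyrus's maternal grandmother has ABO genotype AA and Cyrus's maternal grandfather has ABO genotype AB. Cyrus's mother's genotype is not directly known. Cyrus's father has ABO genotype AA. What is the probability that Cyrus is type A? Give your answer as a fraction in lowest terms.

3/4

Cyrus's mother's ABO genotype from AA × AB: 1/2 AA, 1/2 AB.
Crossing each possibility with the father AA and summing P(type A): 1/2·1 + 1/2·1/2 = 3/4.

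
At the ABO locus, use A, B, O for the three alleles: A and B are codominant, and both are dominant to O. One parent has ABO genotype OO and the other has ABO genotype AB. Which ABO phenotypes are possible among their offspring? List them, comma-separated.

A, B

Gametes from OO × AB give offspring ABO genotypes AO, BO, i.e. phenotypes A, B.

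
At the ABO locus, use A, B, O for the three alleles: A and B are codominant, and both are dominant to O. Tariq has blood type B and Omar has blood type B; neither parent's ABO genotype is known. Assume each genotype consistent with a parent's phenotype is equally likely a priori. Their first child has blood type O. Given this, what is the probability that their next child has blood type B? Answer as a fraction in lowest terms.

Possible genotypes: Tariq ∈ {BB, BO}; Omar ∈ {BB, BO}.
Weight each parental genotype pair by prior × P(type-O child):
  BO × BO: posterior weight 1; P(next child type B) = 3/4.
Weighted sum = 3/4.

3/4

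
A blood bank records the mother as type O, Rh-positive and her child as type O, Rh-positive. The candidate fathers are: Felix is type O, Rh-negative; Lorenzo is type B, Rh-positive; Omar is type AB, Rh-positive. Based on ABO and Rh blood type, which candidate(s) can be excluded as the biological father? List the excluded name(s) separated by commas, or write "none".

Omar

A candidate is excluded only if no genotype consistent with his phenotype could produce a type O, Rh-positive child with a type O, Rh-positive mother.
Omar (type AB, Rh+): no genotype consistent with that phenotype can produce a type-O Rh+ child with a type-O mother.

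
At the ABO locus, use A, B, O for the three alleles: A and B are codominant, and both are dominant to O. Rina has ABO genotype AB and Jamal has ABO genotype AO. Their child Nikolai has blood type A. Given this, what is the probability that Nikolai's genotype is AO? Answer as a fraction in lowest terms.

Cross AB × AO → 1/4 AA, 1/4 AB, 1/4 AO, 1/4 BO.
Type-A genotypes among offspring: AA (1/4), AO (1/4); total 1/2.
P(AO | type A) = (1/4) / (1/2) = 1/2.

1/2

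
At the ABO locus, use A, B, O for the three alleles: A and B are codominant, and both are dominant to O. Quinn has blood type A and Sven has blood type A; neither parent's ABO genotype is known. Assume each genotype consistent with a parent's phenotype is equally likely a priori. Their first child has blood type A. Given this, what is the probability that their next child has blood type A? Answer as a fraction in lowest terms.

Possible genotypes: Quinn ∈ {AA, AO}; Sven ∈ {AA, AO}.
Weight each parental genotype pair by prior × P(type-A child):
  AA × AA: posterior weight 4/15; P(next child type A) = 1.
  AA × AO: posterior weight 4/15; P(next child type A) = 1.
  AO × AA: posterior weight 4/15; P(next child type A) = 1.
  AO × AO: posterior weight 1/5; P(next child type A) = 3/4.
Weighted sum = 19/20.

19/20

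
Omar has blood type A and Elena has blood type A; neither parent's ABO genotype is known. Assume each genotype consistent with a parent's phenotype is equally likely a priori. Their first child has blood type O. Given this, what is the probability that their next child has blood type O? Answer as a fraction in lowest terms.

Possible genotypes: Omar ∈ {AA, AO}; Elena ∈ {AA, AO}.
Weight each parental genotype pair by prior × P(type-O child):
  AO × AO: posterior weight 1; P(next child type O) = 1/4.
Weighted sum = 1/4.

1/4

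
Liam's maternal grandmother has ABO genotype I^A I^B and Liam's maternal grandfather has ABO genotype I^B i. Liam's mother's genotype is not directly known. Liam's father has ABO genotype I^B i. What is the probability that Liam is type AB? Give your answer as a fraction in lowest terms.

1/8

Liam's mother's ABO genotype from I^A I^B × I^B i: 1/4 I^A I^B, 1/4 I^A i, 1/4 I^B I^B, 1/4 I^B i.
Crossing each possibility with the father I^B i and summing P(type AB): 1/4·1/4 + 1/4·1/4 + 1/4·0 + 1/4·0 = 1/8.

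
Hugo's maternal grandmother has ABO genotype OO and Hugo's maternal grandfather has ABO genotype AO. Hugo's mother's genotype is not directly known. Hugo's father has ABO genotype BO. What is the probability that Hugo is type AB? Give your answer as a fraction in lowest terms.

Hugo's mother's ABO genotype from OO × AO: 1/2 AO, 1/2 OO.
Crossing each possibility with the father BO and summing P(type AB): 1/2·1/4 + 1/2·0 = 1/8.

1/8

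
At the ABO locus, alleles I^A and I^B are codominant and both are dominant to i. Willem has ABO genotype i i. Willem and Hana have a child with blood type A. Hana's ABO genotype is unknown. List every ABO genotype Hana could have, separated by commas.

I^A I^A, I^A I^B, I^A i

For each candidate genotype of Hana, check whether crossing it with i i can produce every observed child phenotype.
  I^A I^A → possible child types {A} ✓
  I^A I^B → possible child types {A, B} ✓
  I^A i → possible child types {O, A} ✓
  I^B I^B → possible child types {B} ✗
  I^B i → possible child types {O, B} ✗
  i i → possible child types {O} ✗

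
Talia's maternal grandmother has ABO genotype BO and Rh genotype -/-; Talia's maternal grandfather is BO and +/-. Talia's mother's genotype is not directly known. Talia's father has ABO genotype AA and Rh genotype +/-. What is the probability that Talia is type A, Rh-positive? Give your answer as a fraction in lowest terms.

Talia's mother's ABO genotype from BO × BO: 1/4 BB, 1/2 BO, 1/4 OO.
Crossing each possibility with the father AA and summing P(type A): 1/4·0 + 1/2·1/2 + 1/4·1 = 1/2.
Similarly for Rh via the mother's Rh distribution: P(Rh+) = 5/8.
Independent loci: 1/2 × 5/8 = 5/16.

5/16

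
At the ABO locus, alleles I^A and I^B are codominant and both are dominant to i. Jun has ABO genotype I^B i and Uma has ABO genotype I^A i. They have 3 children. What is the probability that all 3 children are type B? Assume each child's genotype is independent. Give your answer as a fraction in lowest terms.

1/64

ABO cross I^B i × I^A i → 1/4 O, 1/4 A, 1/4 B, 1/4 AB.
So P(type B) = 1/4 per child.
All 3 independent: (1/4)^3 = 1/64.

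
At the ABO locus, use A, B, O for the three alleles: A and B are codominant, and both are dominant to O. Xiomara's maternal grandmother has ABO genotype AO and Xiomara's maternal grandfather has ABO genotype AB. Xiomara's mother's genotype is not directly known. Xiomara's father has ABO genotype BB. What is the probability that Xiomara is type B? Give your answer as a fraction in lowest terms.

Xiomara's mother's ABO genotype from AO × AB: 1/4 AA, 1/4 AB, 1/4 AO, 1/4 BO.
Crossing each possibility with the father BB and summing P(type B): 1/4·0 + 1/4·1/2 + 1/4·1/2 + 1/4·1 = 1/2.

1/2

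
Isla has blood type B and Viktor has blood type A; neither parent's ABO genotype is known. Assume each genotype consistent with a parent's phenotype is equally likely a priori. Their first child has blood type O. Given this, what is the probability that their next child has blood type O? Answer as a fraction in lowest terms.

Possible genotypes: Isla ∈ {I^B I^B, I^B i}; Viktor ∈ {I^A I^A, I^A i}.
Weight each parental genotype pair by prior × P(type-O child):
  I^B i × I^A i: posterior weight 1; P(next child type O) = 1/4.
Weighted sum = 1/4.

1/4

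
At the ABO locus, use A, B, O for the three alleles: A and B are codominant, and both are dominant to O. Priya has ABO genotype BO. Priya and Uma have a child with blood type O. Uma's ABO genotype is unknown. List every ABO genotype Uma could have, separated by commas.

For each candidate genotype of Uma, check whether crossing it with BO can produce every observed child phenotype.
  AA → possible child types {A, AB} ✗
  AB → possible child types {A, B, AB} ✗
  AO → possible child types {O, A, B, AB} ✓
  BB → possible child types {B} ✗
  BO → possible child types {O, B} ✓
  OO → possible child types {O, B} ✓

AO, BO, OO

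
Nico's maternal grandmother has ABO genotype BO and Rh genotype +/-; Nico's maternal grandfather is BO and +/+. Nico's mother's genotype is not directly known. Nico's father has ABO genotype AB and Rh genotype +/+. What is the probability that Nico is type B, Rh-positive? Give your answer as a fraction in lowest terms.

Nico's mother's ABO genotype from BO × BO: 1/4 BB, 1/2 BO, 1/4 OO.
Crossing each possibility with the father AB and summing P(type B): 1/4·1/2 + 1/2·1/2 + 1/4·1/2 = 1/2.
Similarly for Rh via the mother's Rh distribution: P(Rh+) = 1.
Independent loci: 1/2 × 1 = 1/2.

1/2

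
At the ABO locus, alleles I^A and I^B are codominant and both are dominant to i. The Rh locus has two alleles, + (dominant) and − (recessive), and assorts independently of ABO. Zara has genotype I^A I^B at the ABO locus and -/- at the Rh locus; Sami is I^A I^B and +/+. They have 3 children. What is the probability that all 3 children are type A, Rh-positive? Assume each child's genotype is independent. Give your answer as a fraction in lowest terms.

1/64

ABO cross I^A I^B × I^A I^B → 1/4 A, 1/4 B, 1/2 AB.
Rh cross -/- × +/+ → 1 Rh+; so P(type A, Rh-positive) = 1/4 × 1 = 1/4 per child.
All 3 independent: (1/4)^3 = 1/64.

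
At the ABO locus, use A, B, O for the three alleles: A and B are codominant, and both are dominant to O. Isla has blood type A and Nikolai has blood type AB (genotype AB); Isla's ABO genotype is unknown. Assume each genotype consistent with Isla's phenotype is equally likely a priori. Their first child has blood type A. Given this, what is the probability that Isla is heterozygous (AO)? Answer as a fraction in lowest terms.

1/2

Possible genotypes: Isla ∈ {AA, AO}; Nikolai ∈ {AB}.
Weight each parental genotype pair by prior × P(type-A child):
  AA × AB: posterior weight 1/2.
  AO × AB: posterior weight 1/2.
Sum the posterior weight over pairs where Isla is AO: 1/2.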